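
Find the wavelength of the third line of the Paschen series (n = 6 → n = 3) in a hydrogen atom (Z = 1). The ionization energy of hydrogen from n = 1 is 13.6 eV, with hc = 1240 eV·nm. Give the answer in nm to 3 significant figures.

1090 nm

The Paschen series terminates on n_f = 3; the third line has n_i = 3+3 = 6.
ΔE = 13.60 × (1/3² − 1/6²) = 1.133 eV.
λ = 1240 / 1.133 = 1090 nm.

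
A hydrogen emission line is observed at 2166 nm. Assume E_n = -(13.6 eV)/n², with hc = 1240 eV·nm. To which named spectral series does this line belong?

ΔE = 1240/2166 = 0.5725 eV.
This matches 13.6 × (1/4² − 1/7²), so n_f = 4: the Brackett series.

Brackett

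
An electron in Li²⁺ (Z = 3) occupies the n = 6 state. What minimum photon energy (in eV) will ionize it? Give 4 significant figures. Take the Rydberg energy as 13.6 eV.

3.400 eV

E_n = −13.6 Z²/n² = −122.4/n² eV for Z = 3.
E_6 = −122.4/36 = −3.400 eV, so ionization (to E = 0) requires 3.400 eV.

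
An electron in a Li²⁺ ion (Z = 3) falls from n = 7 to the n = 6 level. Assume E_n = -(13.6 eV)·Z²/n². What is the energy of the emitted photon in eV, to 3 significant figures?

0.902 eV

The Bohr energies scale as Z², so for Z = 3: E_n = −122.4/n² eV.
E_7 = −122.4/49 = −2.498 eV and E_6 = −122.4/36 = −3.400 eV.
The photon energy is |E_7 − E_6| = 0.902 eV.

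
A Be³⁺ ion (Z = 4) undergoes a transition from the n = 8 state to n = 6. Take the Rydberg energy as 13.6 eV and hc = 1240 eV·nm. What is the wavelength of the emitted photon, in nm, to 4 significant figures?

For Z = 4 the level energies scale as Z², so the effective Rydberg energy is 13.6 × 16 = 217.6 eV.
ΔE = 217.6 × (1/6² − 1/8²) = 217.6 × 0.01215 = 2.644 eV.
λ = hc/ΔE = 1240 / 2.644 = 468.9 nm.

468.9 nm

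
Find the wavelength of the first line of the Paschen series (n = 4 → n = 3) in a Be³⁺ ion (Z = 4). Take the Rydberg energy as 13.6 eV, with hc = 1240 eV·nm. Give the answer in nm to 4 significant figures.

The Paschen series terminates on n_f = 3; the first line has n_i = 3+1 = 4.
ΔE = 217.6 × (1/3² − 1/4²) = 10.58 eV.
λ = 1240 / 10.58 = 117.2 nm.

117.2 nm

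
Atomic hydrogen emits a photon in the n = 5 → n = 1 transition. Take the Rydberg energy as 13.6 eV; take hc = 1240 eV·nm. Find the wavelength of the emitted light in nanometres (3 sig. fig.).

ΔE = 13.60 × (1/1² − 1/5²) = 13.60 × 0.9600 = 13.06 eV.
λ = hc/ΔE = 1240 / 13.06 = 95.0 nm.
This line belongs to the Lyman series.

95.0 nm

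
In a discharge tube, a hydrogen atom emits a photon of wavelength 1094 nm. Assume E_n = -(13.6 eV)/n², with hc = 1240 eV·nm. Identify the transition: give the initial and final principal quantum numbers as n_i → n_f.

The photon energy is ΔE = hc/λ = 1240 / 1094 = 1.133 eV.
With Z = 1, ΔE = 13.60 × (1/n_f² − 1/n_i²), so 1/n_f² − 1/n_i² = 0.08334.
Trying n_f = 3 gives 1/n_i² = 0.02777, i.e. n_i ≈ 6; this pair matches.

n_i = 6, n_f = 3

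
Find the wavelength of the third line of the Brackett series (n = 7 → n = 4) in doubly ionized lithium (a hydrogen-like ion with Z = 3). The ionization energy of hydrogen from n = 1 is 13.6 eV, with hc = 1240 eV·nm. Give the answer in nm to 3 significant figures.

The Brackett series terminates on n_f = 4; the third line has n_i = 4+3 = 7.
ΔE = 122.4 × (1/4² − 1/7²) = 5.152 eV.
λ = 1240 / 5.152 = 241 nm.

241 nm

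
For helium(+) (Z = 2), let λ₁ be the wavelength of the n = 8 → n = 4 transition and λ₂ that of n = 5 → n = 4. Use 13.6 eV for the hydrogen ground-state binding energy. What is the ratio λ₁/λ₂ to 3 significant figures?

0.480

λ ∝ 1/ΔE ∝ 1/(1/n_f² − 1/n_i²), and the Z² and hc factors cancel in the ratio.
λ₁/λ₂ = (1/4² − 1/5²)/(1/4² − 1/8²) = 0.02250/0.04688 = 0.480.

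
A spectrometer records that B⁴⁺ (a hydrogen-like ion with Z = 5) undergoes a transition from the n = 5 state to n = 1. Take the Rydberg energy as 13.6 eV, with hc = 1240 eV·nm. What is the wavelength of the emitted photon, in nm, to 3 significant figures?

3.80 nm

For Z = 5 the level energies scale as Z², so the effective Rydberg energy is 13.6 × 25 = 340.0 eV.
ΔE = 340.0 × (1/1² − 1/5²) = 340.0 × 0.9600 = 326.4 eV.
λ = hc/ΔE = 1240 / 326.4 = 3.80 nm.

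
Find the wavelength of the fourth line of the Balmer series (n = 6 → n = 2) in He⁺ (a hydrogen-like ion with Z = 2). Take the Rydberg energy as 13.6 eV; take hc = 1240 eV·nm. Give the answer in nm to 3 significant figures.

103 nm

The Balmer series terminates on n_f = 2; the fourth line has n_i = 2+4 = 6.
ΔE = 54.40 × (1/2² − 1/6²) = 12.09 eV.
λ = 1240 / 12.09 = 103 nm.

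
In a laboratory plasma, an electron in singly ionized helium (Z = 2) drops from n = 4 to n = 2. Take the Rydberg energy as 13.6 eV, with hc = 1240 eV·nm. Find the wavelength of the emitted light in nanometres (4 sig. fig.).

121.6 nm

For Z = 2 the level energies scale as Z², so the effective Rydberg energy is 13.6 × 4 = 54.40 eV.
ΔE = 54.40 × (1/2² − 1/4²) = 54.40 × 0.1875 = 10.20 eV.
λ = hc/ΔE = 1240 / 10.20 = 121.6 nm.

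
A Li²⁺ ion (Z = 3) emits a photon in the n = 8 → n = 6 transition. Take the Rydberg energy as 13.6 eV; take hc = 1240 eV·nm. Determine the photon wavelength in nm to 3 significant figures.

For Z = 3 the level energies scale as Z², so the effective Rydberg energy is 13.6 × 9 = 122.4 eV.
ΔE = 122.4 × (1/6² − 1/8²) = 122.4 × 0.01215 = 1.488 eV.
λ = hc/ΔE = 1240 / 1.488 = 834 nm.

834 nm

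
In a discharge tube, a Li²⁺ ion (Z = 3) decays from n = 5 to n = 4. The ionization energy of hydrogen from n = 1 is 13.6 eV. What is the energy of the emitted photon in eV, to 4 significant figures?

2.754 eV

The Bohr energies scale as Z², so for Z = 3: E_n = −122.4/n² eV.
E_5 = −122.4/25 = −4.896 eV and E_4 = −122.4/16 = −7.650 eV.
The photon energy is |E_5 − E_4| = 2.754 eV.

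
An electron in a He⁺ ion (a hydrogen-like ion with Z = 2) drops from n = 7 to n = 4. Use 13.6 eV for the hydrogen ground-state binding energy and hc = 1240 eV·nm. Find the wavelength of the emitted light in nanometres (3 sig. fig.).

For Z = 2 the level energies scale as Z², so the effective Rydberg energy is 13.6 × 4 = 54.40 eV.
ΔE = 54.40 × (1/4² − 1/7²) = 54.40 × 0.04209 = 2.290 eV.
λ = hc/ΔE = 1240 / 2.290 = 542 nm.

542 nm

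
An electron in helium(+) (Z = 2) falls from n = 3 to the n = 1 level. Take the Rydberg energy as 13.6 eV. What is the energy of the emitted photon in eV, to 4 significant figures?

The Bohr energies scale as Z², so for Z = 2: E_n = −54.40/n² eV.
E_3 = −54.40/9 = −6.044 eV and E_1 = −54.40/1 = −54.40 eV.
The photon energy is |E_3 − E_1| = 48.36 eV.

48.36 eV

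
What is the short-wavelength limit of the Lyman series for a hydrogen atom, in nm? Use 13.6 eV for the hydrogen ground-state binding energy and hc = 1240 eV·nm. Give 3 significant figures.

91.2 nm

The Lyman series has lower level n_f = 1; the series limit corresponds to n_i → ∞.
ΔE_max = 13.6 × 1 / 1² = 13.60 eV.
λ_min = 1240 / 13.60 = 91.2 nm.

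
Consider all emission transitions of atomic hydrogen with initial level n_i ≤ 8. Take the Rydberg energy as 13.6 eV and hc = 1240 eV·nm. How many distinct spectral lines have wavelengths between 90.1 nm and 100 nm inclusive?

5

Enumerate all n_i → n_f pairs with 1 ≤ n_f < n_i ≤ 8 and compute λ = 1240 / [13.6·1·(1/n_f² − 1/n_i²)].
Lines falling in [90.1, 100] nm: 8→1 (92.62 nm), 7→1 (93.08 nm), 6→1 (93.78 nm), 5→1 (94.98 nm), 4→1 (97.25 nm).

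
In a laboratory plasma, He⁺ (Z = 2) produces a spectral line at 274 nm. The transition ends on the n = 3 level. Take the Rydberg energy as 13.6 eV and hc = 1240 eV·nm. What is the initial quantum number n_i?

n_i = 6

The photon energy is ΔE = hc/λ = 1240 / 274 = 4.526 eV.
With Z = 2, ΔE = 54.40 × (1/n_f² − 1/n_i²), so 1/n_f² − 1/n_i² = 0.08319.
With n_f = 3: 1/n_i² = 1/9 − 0.08319 = 0.02792, so n_i ≈ 5.98.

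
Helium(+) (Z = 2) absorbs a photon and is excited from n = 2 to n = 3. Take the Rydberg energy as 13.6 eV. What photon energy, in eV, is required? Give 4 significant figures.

7.556 eV

The Bohr energies scale as Z², so for Z = 2: E_n = −54.40/n² eV.
E_3 = −54.40/9 = −6.044 eV and E_2 = −54.40/4 = −13.60 eV.
The photon energy is |E_3 − E_2| = 7.556 eV.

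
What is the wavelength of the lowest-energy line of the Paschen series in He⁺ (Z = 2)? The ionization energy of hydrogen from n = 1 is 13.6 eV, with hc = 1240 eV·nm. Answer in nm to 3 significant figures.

469 nm

The Paschen series terminates on n_f = 3; the first line has n_i = 3+1 = 4.
ΔE = 54.40 × (1/3² − 1/4²) = 2.644 eV.
λ = 1240 / 2.644 = 469 nm.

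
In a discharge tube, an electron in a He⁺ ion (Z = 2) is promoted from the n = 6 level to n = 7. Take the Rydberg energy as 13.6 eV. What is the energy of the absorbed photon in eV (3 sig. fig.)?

0.401 eV

The Bohr energies scale as Z², so for Z = 2: E_n = −54.40/n² eV.
E_7 = −54.40/49 = −1.110 eV and E_6 = −54.40/36 = −1.511 eV.
The photon energy is |E_7 − E_6| = 0.401 eV.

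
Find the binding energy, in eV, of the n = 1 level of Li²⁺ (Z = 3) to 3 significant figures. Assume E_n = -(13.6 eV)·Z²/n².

122 eV

E_n = −13.6 Z²/n² = −122.4/n² eV for Z = 3.
E_1 = −122.4/1 = −122 eV, so ionization (to E = 0) requires 122 eV.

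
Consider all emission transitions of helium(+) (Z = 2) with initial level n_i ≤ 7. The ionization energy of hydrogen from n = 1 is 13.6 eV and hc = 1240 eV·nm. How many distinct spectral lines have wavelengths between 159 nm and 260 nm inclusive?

Enumerate all n_i → n_f pairs with 1 ≤ n_f < n_i ≤ 7 and compute λ = 1240 / [13.6·4·(1/n_f² − 1/n_i²)].
Lines falling in [159, 260] nm: 3→2 (164.1 nm), 7→3 (251.3 nm).

2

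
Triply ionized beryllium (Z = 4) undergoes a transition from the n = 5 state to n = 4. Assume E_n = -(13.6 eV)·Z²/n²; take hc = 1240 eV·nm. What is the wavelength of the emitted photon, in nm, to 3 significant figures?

For Z = 4 the level energies scale as Z², so the effective Rydberg energy is 13.6 × 16 = 217.6 eV.
ΔE = 217.6 × (1/4² − 1/5²) = 217.6 × 0.02250 = 4.896 eV.
λ = hc/ΔE = 1240 / 4.896 = 253 nm.

253 nm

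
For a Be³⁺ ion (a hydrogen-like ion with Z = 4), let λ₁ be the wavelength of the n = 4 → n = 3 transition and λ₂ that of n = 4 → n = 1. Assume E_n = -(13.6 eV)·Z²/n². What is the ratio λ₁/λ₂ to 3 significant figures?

19.3

λ ∝ 1/ΔE ∝ 1/(1/n_f² − 1/n_i²), and the Z² and hc factors cancel in the ratio.
λ₁/λ₂ = (1/1² − 1/4²)/(1/3² − 1/4²) = 0.9375/0.04861 = 19.3.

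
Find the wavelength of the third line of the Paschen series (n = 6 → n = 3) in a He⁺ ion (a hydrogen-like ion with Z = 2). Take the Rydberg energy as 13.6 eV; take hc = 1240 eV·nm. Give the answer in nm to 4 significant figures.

273.5 nm

The Paschen series terminates on n_f = 3; the third line has n_i = 3+3 = 6.
ΔE = 54.40 × (1/3² − 1/6²) = 4.533 eV.
λ = 1240 / 4.533 = 273.5 nm.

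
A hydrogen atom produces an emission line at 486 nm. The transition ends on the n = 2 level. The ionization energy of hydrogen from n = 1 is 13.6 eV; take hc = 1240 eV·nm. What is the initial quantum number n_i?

The photon energy is ΔE = hc/λ = 1240 / 486 = 2.551 eV.
With Z = 1, ΔE = 13.60 × (1/n_f² − 1/n_i²), so 1/n_f² − 1/n_i² = 0.1876.
With n_f = 2: 1/n_i² = 1/4 − 0.1876 = 0.06239, so n_i ≈ 4.00.

n_i = 4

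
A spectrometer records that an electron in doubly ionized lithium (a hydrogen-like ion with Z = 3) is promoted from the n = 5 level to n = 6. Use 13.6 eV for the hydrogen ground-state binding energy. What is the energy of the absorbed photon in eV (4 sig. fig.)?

1.496 eV

The Bohr energies scale as Z², so for Z = 3: E_n = −122.4/n² eV.
E_6 = −122.4/36 = −3.400 eV and E_5 = −122.4/25 = −4.896 eV.
The photon energy is |E_6 − E_5| = 1.496 eV.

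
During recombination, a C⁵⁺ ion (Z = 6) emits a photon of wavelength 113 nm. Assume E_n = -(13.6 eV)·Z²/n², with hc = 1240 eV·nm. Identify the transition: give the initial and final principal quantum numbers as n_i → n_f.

The photon energy is ΔE = hc/λ = 1240 / 113 = 10.97 eV.
With Z = 6, ΔE = 489.6 × (1/n_f² − 1/n_i²), so 1/n_f² − 1/n_i² = 0.02241.
Trying n_f = 4 gives 1/n_i² = 0.04009, i.e. n_i ≈ 5; this pair matches.

n_i = 5, n_f = 4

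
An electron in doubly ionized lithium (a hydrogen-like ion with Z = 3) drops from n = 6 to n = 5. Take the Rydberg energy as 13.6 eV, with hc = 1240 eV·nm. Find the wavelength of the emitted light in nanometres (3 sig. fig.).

829 nm

For Z = 3 the level energies scale as Z², so the effective Rydberg energy is 13.6 × 9 = 122.4 eV.
ΔE = 122.4 × (1/5² − 1/6²) = 122.4 × 0.01222 = 1.496 eV.
λ = hc/ΔE = 1240 / 1.496 = 829 nm.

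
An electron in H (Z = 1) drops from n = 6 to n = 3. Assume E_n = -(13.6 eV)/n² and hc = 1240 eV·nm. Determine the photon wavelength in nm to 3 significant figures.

ΔE = 13.60 × (1/3² − 1/6²) = 13.60 × 0.08333 = 1.133 eV.
λ = hc/ΔE = 1240 / 1.133 = 1090 nm.

1090 nm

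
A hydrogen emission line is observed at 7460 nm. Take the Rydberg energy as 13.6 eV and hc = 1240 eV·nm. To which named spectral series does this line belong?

Pfund

ΔE = 1240/7460 = 0.1662 eV.
This matches 13.6 × (1/5² − 1/6²), so n_f = 5: the Pfund series.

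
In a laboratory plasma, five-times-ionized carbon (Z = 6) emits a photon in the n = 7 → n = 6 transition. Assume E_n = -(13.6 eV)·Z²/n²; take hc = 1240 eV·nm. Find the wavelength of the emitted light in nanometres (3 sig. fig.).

344 nm

For Z = 6 the level energies scale as Z², so the effective Rydberg energy is 13.6 × 36 = 489.6 eV.
ΔE = 489.6 × (1/6² − 1/7²) = 489.6 × 0.007370 = 3.608 eV.
λ = hc/ΔE = 1240 / 3.608 = 344 nm.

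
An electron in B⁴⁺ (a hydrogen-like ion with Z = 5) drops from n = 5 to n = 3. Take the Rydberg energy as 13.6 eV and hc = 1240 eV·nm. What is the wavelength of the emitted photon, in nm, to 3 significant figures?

51.3 nm

For Z = 5 the level energies scale as Z², so the effective Rydberg energy is 13.6 × 25 = 340.0 eV.
ΔE = 340.0 × (1/3² − 1/5²) = 340.0 × 0.07111 = 24.18 eV.
λ = hc/ΔE = 1240 / 24.18 = 51.3 nm.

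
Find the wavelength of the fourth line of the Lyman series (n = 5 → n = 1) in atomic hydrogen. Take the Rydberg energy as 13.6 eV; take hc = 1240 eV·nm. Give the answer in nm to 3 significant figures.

The Lyman series terminates on n_f = 1; the fourth line has n_i = 1+4 = 5.
ΔE = 13.60 × (1/1² − 1/5²) = 13.06 eV.
λ = 1240 / 13.06 = 95.0 nm.

95.0 nm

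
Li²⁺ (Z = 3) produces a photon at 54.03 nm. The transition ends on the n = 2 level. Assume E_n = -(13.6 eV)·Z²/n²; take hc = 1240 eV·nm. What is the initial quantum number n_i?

n_i = 4

The photon energy is ΔE = hc/λ = 1240 / 54.03 = 22.95 eV.
With Z = 3, ΔE = 122.4 × (1/n_f² − 1/n_i²), so 1/n_f² − 1/n_i² = 0.1875.
With n_f = 2: 1/n_i² = 1/4 − 0.1875 = 0.06250, so n_i ≈ 4.00.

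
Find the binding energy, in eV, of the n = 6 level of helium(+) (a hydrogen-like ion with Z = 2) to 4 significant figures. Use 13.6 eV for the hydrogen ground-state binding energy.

1.511 eV

E_n = −13.6 Z²/n² = −54.40/n² eV for Z = 2.
E_6 = −54.40/36 = −1.511 eV, so ionization (to E = 0) requires 1.511 eV.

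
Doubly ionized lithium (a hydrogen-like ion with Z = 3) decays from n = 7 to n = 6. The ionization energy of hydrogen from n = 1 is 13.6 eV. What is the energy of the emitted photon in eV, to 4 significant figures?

0.9020 eV

The Bohr energies scale as Z², so for Z = 3: E_n = −122.4/n² eV.
E_7 = −122.4/49 = −2.498 eV and E_6 = −122.4/36 = −3.400 eV.
The photon energy is |E_7 − E_6| = 0.9020 eV.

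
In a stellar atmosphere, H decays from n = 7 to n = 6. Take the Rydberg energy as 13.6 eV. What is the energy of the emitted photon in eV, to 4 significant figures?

E_7 = −13.60/49 = −0.2776 eV and E_6 = −13.60/36 = −0.3778 eV.
The photon energy is |E_7 − E_6| = 0.1002 eV.

0.1002 eV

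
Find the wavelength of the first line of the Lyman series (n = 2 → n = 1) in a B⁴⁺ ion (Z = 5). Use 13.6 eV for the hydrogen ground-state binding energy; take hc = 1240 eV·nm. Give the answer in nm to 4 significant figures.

4.863 nm

The Lyman series terminates on n_f = 1; the first line has n_i = 1+1 = 2.
ΔE = 340.0 × (1/1² − 1/2²) = 255.0 eV.
λ = 1240 / 255.0 = 4.863 nm.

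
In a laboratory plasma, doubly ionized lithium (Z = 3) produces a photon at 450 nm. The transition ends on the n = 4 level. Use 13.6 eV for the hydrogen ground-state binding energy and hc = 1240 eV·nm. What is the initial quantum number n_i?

The photon energy is ΔE = hc/λ = 1240 / 450 = 2.756 eV.
With Z = 3, ΔE = 122.4 × (1/n_f² − 1/n_i²), so 1/n_f² − 1/n_i² = 0.02251.
With n_f = 4: 1/n_i² = 1/16 − 0.02251 = 0.03999, so n_i ≈ 5.00.

n_i = 5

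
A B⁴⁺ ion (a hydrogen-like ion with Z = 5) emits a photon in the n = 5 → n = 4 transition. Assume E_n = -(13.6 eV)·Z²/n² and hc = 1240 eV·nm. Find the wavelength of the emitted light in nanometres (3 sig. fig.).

For Z = 5 the level energies scale as Z², so the effective Rydberg energy is 13.6 × 25 = 340.0 eV.
ΔE = 340.0 × (1/4² − 1/5²) = 340.0 × 0.02250 = 7.650 eV.
λ = hc/ΔE = 1240 / 7.650 = 162 nm.

162 nm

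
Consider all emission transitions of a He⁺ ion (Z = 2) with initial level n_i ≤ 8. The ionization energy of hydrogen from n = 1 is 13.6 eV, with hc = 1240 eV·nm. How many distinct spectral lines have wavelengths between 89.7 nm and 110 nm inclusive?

Enumerate all n_i → n_f pairs with 1 ≤ n_f < n_i ≤ 8 and compute λ = 1240 / [13.6·4·(1/n_f² − 1/n_i²)].
Lines falling in [89.7, 110] nm: 8→2 (97.25 nm), 7→2 (99.28 nm), 6→2 (102.6 nm), 5→2 (108.5 nm).

4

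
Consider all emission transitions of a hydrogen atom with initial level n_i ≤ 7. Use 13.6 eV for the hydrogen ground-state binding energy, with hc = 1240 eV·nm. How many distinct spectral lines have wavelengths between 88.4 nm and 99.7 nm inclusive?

4

Enumerate all n_i → n_f pairs with 1 ≤ n_f < n_i ≤ 7 and compute λ = 1240 / [13.6·1·(1/n_f² − 1/n_i²)].
Lines falling in [88.4, 99.7] nm: 7→1 (93.08 nm), 6→1 (93.78 nm), 5→1 (94.98 nm), 4→1 (97.25 nm).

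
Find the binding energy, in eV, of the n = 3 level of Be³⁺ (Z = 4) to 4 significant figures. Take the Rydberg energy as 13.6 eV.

E_n = −13.6 Z²/n² = −217.6/n² eV for Z = 4.
E_3 = −217.6/9 = −24.18 eV, so ionization (to E = 0) requires 24.18 eV.

24.18 eV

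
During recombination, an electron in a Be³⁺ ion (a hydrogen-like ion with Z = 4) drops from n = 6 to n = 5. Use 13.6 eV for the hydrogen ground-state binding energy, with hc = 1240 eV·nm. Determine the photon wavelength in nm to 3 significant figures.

For Z = 4 the level energies scale as Z², so the effective Rydberg energy is 13.6 × 16 = 217.6 eV.
ΔE = 217.6 × (1/5² − 1/6²) = 217.6 × 0.01222 = 2.660 eV.
λ = hc/ΔE = 1240 / 2.660 = 466 nm.

466 nm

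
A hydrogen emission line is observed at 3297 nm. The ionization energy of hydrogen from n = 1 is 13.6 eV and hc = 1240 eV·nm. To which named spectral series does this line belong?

ΔE = 1240/3297 = 0.3761 eV.
This matches 13.6 × (1/5² − 1/9²), so n_f = 5: the Pfund series.

Pfund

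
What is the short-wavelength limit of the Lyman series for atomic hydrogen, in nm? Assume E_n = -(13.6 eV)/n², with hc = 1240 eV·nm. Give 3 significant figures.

91.2 nm

The Lyman series has lower level n_f = 1; the series limit corresponds to n_i → ∞.
ΔE_max = 13.6 × 1 / 1² = 13.60 eV.
λ_min = 1240 / 13.60 = 91.2 nm.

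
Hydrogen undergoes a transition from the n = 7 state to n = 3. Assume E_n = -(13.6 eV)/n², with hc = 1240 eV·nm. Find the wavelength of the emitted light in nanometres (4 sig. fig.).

ΔE = 13.60 × (1/3² − 1/7²) = 13.60 × 0.09070 = 1.234 eV.
λ = hc/ΔE = 1240 / 1.234 = 1005 nm.
This line belongs to the Paschen series.

1005 nm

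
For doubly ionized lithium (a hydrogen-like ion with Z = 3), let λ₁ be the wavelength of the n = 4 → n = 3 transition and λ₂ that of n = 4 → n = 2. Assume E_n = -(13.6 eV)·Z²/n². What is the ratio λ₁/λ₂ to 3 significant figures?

λ ∝ 1/ΔE ∝ 1/(1/n_f² − 1/n_i²), and the Z² and hc factors cancel in the ratio.
λ₁/λ₂ = (1/2² − 1/4²)/(1/3² − 1/4²) = 0.1875/0.04861 = 3.86.

3.86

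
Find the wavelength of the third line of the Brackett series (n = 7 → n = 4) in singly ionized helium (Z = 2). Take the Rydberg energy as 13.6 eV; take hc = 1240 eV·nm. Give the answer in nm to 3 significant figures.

The Brackett series terminates on n_f = 4; the third line has n_i = 4+3 = 7.
ΔE = 54.40 × (1/4² − 1/7²) = 2.290 eV.
λ = 1240 / 2.290 = 542 nm.

542 nm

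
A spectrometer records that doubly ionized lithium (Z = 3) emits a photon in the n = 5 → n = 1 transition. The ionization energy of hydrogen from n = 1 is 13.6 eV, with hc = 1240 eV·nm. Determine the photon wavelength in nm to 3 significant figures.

10.6 nm

For Z = 3 the level energies scale as Z², so the effective Rydberg energy is 13.6 × 9 = 122.4 eV.
ΔE = 122.4 × (1/1² − 1/5²) = 122.4 × 0.9600 = 117.5 eV.
λ = hc/ΔE = 1240 / 117.5 = 10.6 nm.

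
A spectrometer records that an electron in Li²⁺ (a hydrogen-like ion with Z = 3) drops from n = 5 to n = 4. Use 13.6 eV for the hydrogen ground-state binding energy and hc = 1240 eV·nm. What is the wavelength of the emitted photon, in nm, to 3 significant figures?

450 nm

For Z = 3 the level energies scale as Z², so the effective Rydberg energy is 13.6 × 9 = 122.4 eV.
ΔE = 122.4 × (1/4² − 1/5²) = 122.4 × 0.02250 = 2.754 eV.
λ = hc/ΔE = 1240 / 2.754 = 450 nm.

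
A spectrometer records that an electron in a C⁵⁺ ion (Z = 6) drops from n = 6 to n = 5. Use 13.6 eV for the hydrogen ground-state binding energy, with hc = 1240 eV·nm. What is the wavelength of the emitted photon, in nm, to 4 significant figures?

207.2 nm

For Z = 6 the level energies scale as Z², so the effective Rydberg energy is 13.6 × 36 = 489.6 eV.
ΔE = 489.6 × (1/5² − 1/6²) = 489.6 × 0.01222 = 5.984 eV.
λ = hc/ΔE = 1240 / 5.984 = 207.2 nm.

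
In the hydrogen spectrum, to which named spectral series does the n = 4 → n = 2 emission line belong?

The series is set by the lower level: n_f = 2 is the Balmer series.

Balmer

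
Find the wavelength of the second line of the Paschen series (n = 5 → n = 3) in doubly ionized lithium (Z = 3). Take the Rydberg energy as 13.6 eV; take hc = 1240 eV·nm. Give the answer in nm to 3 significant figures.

The Paschen series terminates on n_f = 3; the second line has n_i = 3+2 = 5.
ΔE = 122.4 × (1/3² − 1/5²) = 8.704 eV.
λ = 1240 / 8.704 = 142 nm.

142 nm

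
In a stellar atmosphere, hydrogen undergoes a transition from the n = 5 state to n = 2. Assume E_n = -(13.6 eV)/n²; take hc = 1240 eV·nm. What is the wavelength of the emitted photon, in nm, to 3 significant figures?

434 nm

ΔE = 13.60 × (1/2² − 1/5²) = 13.60 × 0.2100 = 2.856 eV.
λ = hc/ΔE = 1240 / 2.856 = 434 nm.
This line belongs to the Balmer series.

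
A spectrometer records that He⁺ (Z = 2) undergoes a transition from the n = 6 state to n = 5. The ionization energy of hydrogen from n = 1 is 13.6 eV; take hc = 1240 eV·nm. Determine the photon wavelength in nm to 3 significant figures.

1860 nm

For Z = 2 the level energies scale as Z², so the effective Rydberg energy is 13.6 × 4 = 54.40 eV.
ΔE = 54.40 × (1/5² − 1/6²) = 54.40 × 0.01222 = 0.6649 eV.
λ = hc/ΔE = 1240 / 0.6649 = 1860 nm.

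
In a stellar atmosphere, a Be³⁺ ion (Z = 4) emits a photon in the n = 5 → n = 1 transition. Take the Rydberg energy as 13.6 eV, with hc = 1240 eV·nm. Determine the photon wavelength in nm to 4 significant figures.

5.936 nm

For Z = 4 the level energies scale as Z², so the effective Rydberg energy is 13.6 × 16 = 217.6 eV.
ΔE = 217.6 × (1/1² − 1/5²) = 217.6 × 0.9600 = 208.9 eV.
λ = hc/ΔE = 1240 / 208.9 = 5.936 nm.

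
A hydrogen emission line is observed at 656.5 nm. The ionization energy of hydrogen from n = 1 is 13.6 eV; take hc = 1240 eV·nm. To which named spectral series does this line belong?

Balmer

ΔE = 1240/656.5 = 1.889 eV.
This matches 13.6 × (1/2² − 1/3²), so n_f = 2: the Balmer series.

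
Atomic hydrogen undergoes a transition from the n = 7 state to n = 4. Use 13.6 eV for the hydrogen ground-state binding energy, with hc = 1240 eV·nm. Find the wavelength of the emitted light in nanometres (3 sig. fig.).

2170 nm

ΔE = 13.60 × (1/4² − 1/7²) = 13.60 × 0.04209 = 0.5724 eV.
λ = hc/ΔE = 1240 / 0.5724 = 2170 nm.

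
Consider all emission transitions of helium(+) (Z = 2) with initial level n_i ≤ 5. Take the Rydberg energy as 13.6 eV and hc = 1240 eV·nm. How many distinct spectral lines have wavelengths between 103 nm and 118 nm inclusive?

1

Enumerate all n_i → n_f pairs with 1 ≤ n_f < n_i ≤ 5 and compute λ = 1240 / [13.6·4·(1/n_f² − 1/n_i²)].
Lines falling in [103, 118] nm: 5→2 (108.5 nm).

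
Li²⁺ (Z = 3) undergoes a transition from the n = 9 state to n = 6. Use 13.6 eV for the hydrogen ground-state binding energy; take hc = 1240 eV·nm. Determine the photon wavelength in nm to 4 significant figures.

For Z = 3 the level energies scale as Z², so the effective Rydberg energy is 13.6 × 9 = 122.4 eV.
ΔE = 122.4 × (1/6² − 1/9²) = 122.4 × 0.01543 = 1.889 eV.
λ = hc/ΔE = 1240 / 1.889 = 656.5 nm.

656.5 nm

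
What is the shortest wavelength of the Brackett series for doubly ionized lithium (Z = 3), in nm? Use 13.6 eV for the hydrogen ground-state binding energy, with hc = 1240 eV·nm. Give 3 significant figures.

The Brackett series has lower level n_f = 4; the series limit corresponds to n_i → ∞.
ΔE_max = 13.6 × 9 / 4² = 7.650 eV.
λ_min = 1240 / 7.650 = 162 nm.

162 nm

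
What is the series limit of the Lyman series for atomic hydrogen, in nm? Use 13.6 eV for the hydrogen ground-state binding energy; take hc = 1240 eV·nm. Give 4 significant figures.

The Lyman series has lower level n_f = 1; the series limit corresponds to n_i → ∞.
ΔE_max = 13.6 × 1 / 1² = 13.60 eV.
λ_min = 1240 / 13.60 = 91.18 nm.

91.18 nm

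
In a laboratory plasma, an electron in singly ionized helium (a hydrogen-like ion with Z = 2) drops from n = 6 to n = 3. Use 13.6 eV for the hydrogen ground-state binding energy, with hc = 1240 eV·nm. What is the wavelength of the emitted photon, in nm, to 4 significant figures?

For Z = 2 the level energies scale as Z², so the effective Rydberg energy is 13.6 × 4 = 54.40 eV.
ΔE = 54.40 × (1/3² − 1/6²) = 54.40 × 0.08333 = 4.533 eV.
λ = hc/ΔE = 1240 / 4.533 = 273.5 nm.

273.5 nm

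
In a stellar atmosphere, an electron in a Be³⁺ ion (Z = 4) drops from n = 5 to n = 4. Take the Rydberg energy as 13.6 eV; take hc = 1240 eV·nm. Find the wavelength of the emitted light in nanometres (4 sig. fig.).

253.3 nm

For Z = 4 the level energies scale as Z², so the effective Rydberg energy is 13.6 × 16 = 217.6 eV.
ΔE = 217.6 × (1/4² − 1/5²) = 217.6 × 0.02250 = 4.896 eV.
λ = hc/ΔE = 1240 / 4.896 = 253.3 nm.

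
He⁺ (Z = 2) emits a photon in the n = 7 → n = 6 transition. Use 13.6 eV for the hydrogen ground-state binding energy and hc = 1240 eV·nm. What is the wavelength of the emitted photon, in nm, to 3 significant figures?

3090 nm

For Z = 2 the level energies scale as Z², so the effective Rydberg energy is 13.6 × 4 = 54.40 eV.
ΔE = 54.40 × (1/6² − 1/7²) = 54.40 × 0.007370 = 0.4009 eV.
λ = hc/ΔE = 1240 / 0.4009 = 3090 nm.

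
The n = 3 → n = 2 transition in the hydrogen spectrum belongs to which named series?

Balmer

The series is set by the lower level: n_f = 2 is the Balmer series.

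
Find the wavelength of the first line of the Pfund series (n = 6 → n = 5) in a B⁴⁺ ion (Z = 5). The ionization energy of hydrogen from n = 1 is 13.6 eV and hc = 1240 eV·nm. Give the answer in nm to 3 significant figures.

298 nm

The Pfund series terminates on n_f = 5; the first line has n_i = 5+1 = 6.
ΔE = 340.0 × (1/5² − 1/6²) = 4.156 eV.
λ = 1240 / 4.156 = 298 nm.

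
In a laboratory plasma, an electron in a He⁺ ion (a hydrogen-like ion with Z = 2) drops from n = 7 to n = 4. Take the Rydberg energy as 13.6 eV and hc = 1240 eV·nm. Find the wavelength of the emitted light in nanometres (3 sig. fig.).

For Z = 2 the level energies scale as Z², so the effective Rydberg energy is 13.6 × 4 = 54.40 eV.
ΔE = 54.40 × (1/4² − 1/7²) = 54.40 × 0.04209 = 2.290 eV.
λ = hc/ΔE = 1240 / 2.290 = 542 nm.

542 nm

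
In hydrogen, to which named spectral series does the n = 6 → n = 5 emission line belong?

Pfund

The series is set by the lower level: n_f = 5 is the Pfund series.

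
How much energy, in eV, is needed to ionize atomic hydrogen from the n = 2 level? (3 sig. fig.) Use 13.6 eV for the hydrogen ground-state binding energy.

3.40 eV

E_2 = −13.60/4 = −3.40 eV, so ionization (to E = 0) requires 3.40 eV.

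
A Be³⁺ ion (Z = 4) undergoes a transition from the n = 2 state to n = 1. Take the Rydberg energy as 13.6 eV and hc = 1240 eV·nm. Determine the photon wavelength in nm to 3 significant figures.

7.60 nm

For Z = 4 the level energies scale as Z², so the effective Rydberg energy is 13.6 × 16 = 217.6 eV.
ΔE = 217.6 × (1/1² − 1/2²) = 217.6 × 0.7500 = 163.2 eV.
λ = hc/ΔE = 1240 / 163.2 = 7.60 nm.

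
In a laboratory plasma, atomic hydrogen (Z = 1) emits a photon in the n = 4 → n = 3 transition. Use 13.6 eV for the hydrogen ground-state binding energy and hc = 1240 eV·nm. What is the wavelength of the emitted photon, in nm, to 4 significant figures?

1876 nm

ΔE = 13.60 × (1/3² − 1/4²) = 13.60 × 0.04861 = 0.6611 eV.
λ = hc/ΔE = 1240 / 0.6611 = 1876 nm.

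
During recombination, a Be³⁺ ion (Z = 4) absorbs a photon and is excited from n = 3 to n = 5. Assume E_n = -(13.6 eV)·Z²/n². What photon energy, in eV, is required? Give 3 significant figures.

15.5 eV

The Bohr energies scale as Z², so for Z = 4: E_n = −217.6/n² eV.
E_5 = −217.6/25 = −8.704 eV and E_3 = −217.6/9 = −24.18 eV.
The photon energy is |E_5 − E_3| = 15.5 eV.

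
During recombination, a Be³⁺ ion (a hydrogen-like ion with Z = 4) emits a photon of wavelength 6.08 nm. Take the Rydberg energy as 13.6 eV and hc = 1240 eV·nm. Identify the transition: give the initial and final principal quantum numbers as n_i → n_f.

The photon energy is ΔE = hc/λ = 1240 / 6.08 = 203.9 eV.
With Z = 4, ΔE = 217.6 × (1/n_f² − 1/n_i²), so 1/n_f² − 1/n_i² = 0.9373.
Trying n_f = 1 gives 1/n_i² = 0.06274, i.e. n_i ≈ 4; this pair matches.

n_i = 4, n_f = 1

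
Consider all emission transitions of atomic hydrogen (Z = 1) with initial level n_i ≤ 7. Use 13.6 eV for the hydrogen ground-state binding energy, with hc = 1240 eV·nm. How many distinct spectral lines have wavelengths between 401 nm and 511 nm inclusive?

3

Enumerate all n_i → n_f pairs with 1 ≤ n_f < n_i ≤ 7 and compute λ = 1240 / [13.6·1·(1/n_f² − 1/n_i²)].
Lines falling in [401, 511] nm: 6→2 (410.3 nm), 5→2 (434.2 nm), 4→2 (486.3 nm).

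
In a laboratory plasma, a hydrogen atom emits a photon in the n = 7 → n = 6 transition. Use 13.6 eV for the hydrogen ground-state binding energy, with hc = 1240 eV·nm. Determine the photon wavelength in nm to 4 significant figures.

12370 nm

ΔE = 13.60 × (1/6² − 1/7²) = 13.60 × 0.007370 = 0.1002 eV.
λ = hc/ΔE = 1240 / 0.1002 = 12370 nm.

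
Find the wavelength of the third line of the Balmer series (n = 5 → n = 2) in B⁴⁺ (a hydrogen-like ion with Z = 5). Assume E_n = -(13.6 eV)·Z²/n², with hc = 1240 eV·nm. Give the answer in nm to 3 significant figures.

The Balmer series terminates on n_f = 2; the third line has n_i = 2+3 = 5.
ΔE = 340.0 × (1/2² − 1/5²) = 71.40 eV.
λ = 1240 / 71.40 = 17.4 nm.

17.4 nm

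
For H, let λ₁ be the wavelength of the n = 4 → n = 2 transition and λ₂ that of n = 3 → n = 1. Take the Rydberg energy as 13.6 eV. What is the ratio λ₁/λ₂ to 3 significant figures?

4.74

λ ∝ 1/ΔE ∝ 1/(1/n_f² − 1/n_i²), and the Z² and hc factors cancel in the ratio.
λ₁/λ₂ = (1/1² − 1/3²)/(1/2² − 1/4²) = 0.8889/0.1875 = 4.74.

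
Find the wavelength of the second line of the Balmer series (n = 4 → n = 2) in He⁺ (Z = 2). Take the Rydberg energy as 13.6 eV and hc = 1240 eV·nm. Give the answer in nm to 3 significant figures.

122 nm

The Balmer series terminates on n_f = 2; the second line has n_i = 2+2 = 4.
ΔE = 54.40 × (1/2² − 1/4²) = 10.20 eV.
λ = 1240 / 10.20 = 122 nm.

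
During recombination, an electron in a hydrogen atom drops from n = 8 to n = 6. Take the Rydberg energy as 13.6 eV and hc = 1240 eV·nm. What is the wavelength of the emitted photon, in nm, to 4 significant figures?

7503 nm

ΔE = 13.60 × (1/6² − 1/8²) = 13.60 × 0.01215 = 0.1653 eV.
λ = hc/ΔE = 1240 / 0.1653 = 7503 nm.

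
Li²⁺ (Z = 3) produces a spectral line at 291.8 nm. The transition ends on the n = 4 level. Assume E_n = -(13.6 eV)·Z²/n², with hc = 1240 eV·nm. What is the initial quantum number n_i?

The photon energy is ΔE = hc/λ = 1240 / 291.8 = 4.249 eV.
With Z = 3, ΔE = 122.4 × (1/n_f² − 1/n_i²), so 1/n_f² − 1/n_i² = 0.03472.
With n_f = 4: 1/n_i² = 1/16 − 0.03472 = 0.02778, so n_i ≈ 6.00.

n_i = 6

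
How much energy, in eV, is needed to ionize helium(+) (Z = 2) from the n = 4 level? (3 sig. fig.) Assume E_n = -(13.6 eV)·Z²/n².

3.40 eV

E_n = −13.6 Z²/n² = −54.40/n² eV for Z = 2.
E_4 = −54.40/16 = −3.40 eV, so ionization (to E = 0) requires 3.40 eV.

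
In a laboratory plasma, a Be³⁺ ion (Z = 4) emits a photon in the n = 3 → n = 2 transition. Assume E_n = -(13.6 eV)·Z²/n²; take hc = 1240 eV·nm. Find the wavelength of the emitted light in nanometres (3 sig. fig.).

41.0 nm

For Z = 4 the level energies scale as Z², so the effective Rydberg energy is 13.6 × 16 = 217.6 eV.
ΔE = 217.6 × (1/2² − 1/3²) = 217.6 × 0.1389 = 30.22 eV.
λ = hc/ΔE = 1240 / 30.22 = 41.0 nm.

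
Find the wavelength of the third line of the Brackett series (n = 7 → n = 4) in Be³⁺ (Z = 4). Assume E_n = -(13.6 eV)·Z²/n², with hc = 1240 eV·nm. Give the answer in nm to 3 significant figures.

135 nm

The Brackett series terminates on n_f = 4; the third line has n_i = 4+3 = 7.
ΔE = 217.6 × (1/4² − 1/7²) = 9.159 eV.
λ = 1240 / 9.159 = 135 nm.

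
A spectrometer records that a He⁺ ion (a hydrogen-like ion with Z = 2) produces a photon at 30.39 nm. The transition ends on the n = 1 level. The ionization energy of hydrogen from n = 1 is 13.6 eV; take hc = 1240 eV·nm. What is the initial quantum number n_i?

The photon energy is ΔE = hc/λ = 1240 / 30.39 = 40.80 eV.
With Z = 2, ΔE = 54.40 × (1/n_f² − 1/n_i²), so 1/n_f² − 1/n_i² = 0.7501.
With n_f = 1: 1/n_i² = 1/1 − 0.7501 = 0.2499, so n_i ≈ 2.00.

n_i = 2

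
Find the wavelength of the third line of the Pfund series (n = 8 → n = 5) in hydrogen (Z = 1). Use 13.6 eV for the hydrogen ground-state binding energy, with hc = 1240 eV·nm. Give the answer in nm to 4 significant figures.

3741 nm

The Pfund series terminates on n_f = 5; the third line has n_i = 5+3 = 8.
ΔE = 13.60 × (1/5² − 1/8²) = 0.3315 eV.
λ = 1240 / 0.3315 = 3741 nm.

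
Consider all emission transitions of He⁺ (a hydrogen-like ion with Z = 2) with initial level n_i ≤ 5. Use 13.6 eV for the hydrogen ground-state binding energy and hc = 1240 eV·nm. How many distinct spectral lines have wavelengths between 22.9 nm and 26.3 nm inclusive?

3

Enumerate all n_i → n_f pairs with 1 ≤ n_f < n_i ≤ 5 and compute λ = 1240 / [13.6·4·(1/n_f² − 1/n_i²)].
Lines falling in [22.9, 26.3] nm: 5→1 (23.74 nm), 4→1 (24.31 nm), 3→1 (25.64 nm).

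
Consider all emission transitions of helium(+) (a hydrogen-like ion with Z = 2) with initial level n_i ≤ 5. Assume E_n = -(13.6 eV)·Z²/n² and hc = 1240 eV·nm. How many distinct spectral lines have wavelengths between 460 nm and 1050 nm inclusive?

Enumerate all n_i → n_f pairs with 1 ≤ n_f < n_i ≤ 5 and compute λ = 1240 / [13.6·4·(1/n_f² − 1/n_i²)].
Lines falling in [460, 1050] nm: 4→3 (468.9 nm), 5→4 (1013 nm).

2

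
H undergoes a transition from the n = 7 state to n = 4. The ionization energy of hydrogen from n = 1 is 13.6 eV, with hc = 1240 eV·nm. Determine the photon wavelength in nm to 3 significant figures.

ΔE = 13.60 × (1/4² − 1/7²) = 13.60 × 0.04209 = 0.5724 eV.
λ = hc/ΔE = 1240 / 0.5724 = 2170 nm.
This line belongs to the Brackett series.

2170 nm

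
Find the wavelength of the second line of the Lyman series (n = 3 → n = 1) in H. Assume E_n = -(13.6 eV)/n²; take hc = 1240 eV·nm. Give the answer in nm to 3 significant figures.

103 nm

The Lyman series terminates on n_f = 1; the second line has n_i = 1+2 = 3.
ΔE = 13.60 × (1/1² − 1/3²) = 12.09 eV.
λ = 1240 / 12.09 = 103 nm.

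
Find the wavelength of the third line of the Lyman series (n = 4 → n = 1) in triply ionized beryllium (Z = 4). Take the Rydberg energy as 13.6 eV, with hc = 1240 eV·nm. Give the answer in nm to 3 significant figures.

6.08 nm

The Lyman series terminates on n_f = 1; the third line has n_i = 1+3 = 4.
ΔE = 217.6 × (1/1² − 1/4²) = 204.0 eV.
λ = 1240 / 204.0 = 6.08 nm.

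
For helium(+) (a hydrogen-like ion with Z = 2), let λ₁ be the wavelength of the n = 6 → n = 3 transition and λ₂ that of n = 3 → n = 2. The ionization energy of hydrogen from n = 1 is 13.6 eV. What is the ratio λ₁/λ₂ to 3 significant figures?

1.67

λ ∝ 1/ΔE ∝ 1/(1/n_f² − 1/n_i²), and the Z² and hc factors cancel in the ratio.
λ₁/λ₂ = (1/2² − 1/3²)/(1/3² − 1/6²) = 0.1389/0.08333 = 1.67.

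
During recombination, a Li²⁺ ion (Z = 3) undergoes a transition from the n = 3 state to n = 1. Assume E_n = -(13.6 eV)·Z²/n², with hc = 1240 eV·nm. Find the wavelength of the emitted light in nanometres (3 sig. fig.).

11.4 nm

For Z = 3 the level energies scale as Z², so the effective Rydberg energy is 13.6 × 9 = 122.4 eV.
ΔE = 122.4 × (1/1² − 1/3²) = 122.4 × 0.8889 = 108.8 eV.
λ = hc/ΔE = 1240 / 108.8 = 11.4 nm.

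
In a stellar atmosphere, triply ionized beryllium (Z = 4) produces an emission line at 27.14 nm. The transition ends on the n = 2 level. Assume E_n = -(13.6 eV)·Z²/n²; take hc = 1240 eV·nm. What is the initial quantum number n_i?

n_i = 5

The photon energy is ΔE = hc/λ = 1240 / 27.14 = 45.69 eV.
With Z = 4, ΔE = 217.6 × (1/n_f² − 1/n_i²), so 1/n_f² − 1/n_i² = 0.2100.
With n_f = 2: 1/n_i² = 1/4 − 0.2100 = 0.04003, so n_i ≈ 5.00.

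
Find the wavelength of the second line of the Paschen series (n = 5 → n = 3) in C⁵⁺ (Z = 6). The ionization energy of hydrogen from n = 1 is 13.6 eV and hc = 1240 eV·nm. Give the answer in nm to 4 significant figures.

35.62 nm

The Paschen series terminates on n_f = 3; the second line has n_i = 3+2 = 5.
ΔE = 489.6 × (1/3² − 1/5²) = 34.82 eV.
λ = 1240 / 34.82 = 35.62 nm.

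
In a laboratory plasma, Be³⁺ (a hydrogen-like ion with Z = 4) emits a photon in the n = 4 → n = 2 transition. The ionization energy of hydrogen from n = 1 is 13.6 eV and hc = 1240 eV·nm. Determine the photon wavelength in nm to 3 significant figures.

30.4 nm

For Z = 4 the level energies scale as Z², so the effective Rydberg energy is 13.6 × 16 = 217.6 eV.
ΔE = 217.6 × (1/2² − 1/4²) = 217.6 × 0.1875 = 40.80 eV.
λ = hc/ΔE = 1240 / 40.80 = 30.4 nm.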